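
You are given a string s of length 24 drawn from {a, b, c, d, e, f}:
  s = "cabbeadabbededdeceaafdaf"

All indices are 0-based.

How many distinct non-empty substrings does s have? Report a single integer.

rank→(start, suffix):
  0 → (18, 'aafdaf')
  1 → (1, 'abbeadabbededdeceaafdaf')
  2 → (7, 'abbededdeceaafdaf')
  3 → (5, 'adabbededdeceaafdaf')
  4 → (22, 'af')
  5 → (19, 'afdaf')
  6 → (2, 'bbeadabbededdeceaafdaf')
  7 → (8, 'bbededdeceaafdaf')
  8 → (3, 'beadabbededdeceaafdaf')
  9 → (9, 'bededdeceaafdaf')
  10 → (0, 'cabbeadabbededdeceaafdaf')
  11 → (16, 'ceaafdaf')
  12 → (6, 'dabbededdeceaafdaf')
  13 → (21, 'daf')
  14 → (13, 'ddeceaafdaf')
  15 → (14, 'deceaafdaf')
  16 → (11, 'deddeceaafdaf')
  17 → (17, 'eaafdaf')
  18 → (4, 'eadabbededdeceaafdaf')
  19 → (15, 'eceaafdaf')
  20 → (12, 'eddeceaafdaf')
  21 → (10, 'ededdeceaafdaf')
  22 → (23, 'f')
  23 → (20, 'fdaf')

SA = [18, 1, 7, 5, 22, 19, 2, 8, 3, 9, 0, 16, 6, 21, 13, 14, 11, 17, 4, 15, 12, 10, 23, 20]
rank  pair      lcp
   1  s[18:],s[1:]  1  'a'
   2  s[1:],s[7:]  4  'abbe'
   3  s[7:],s[5:]  1  'a'
   4  s[5:],s[22:]  1  'a'
   5  s[22:],s[19:]  2  'af'
   6  s[19:],s[2:]  0  ''
   7  s[2:],s[8:]  3  'bbe'
   8  s[8:],s[3:]  1  'b'
   9  s[3:],s[9:]  2  'be'
  10  s[9:],s[0:]  0  ''
  11  s[0:],s[16:]  1  'c'
  12  s[16:],s[6:]  0  ''
  13  s[6:],s[21:]  2  'da'
  14  s[21:],s[13:]  1  'd'
  15  s[13:],s[14:]  1  'd'
  16  s[14:],s[11:]  2  'de'
  17  s[11:],s[17:]  0  ''
  18  s[17:],s[4:]  2  'ea'
  19  s[4:],s[15:]  1  'e'
  20  s[15:],s[12:]  1  'e'
  21  s[12:],s[10:]  2  'ed'
  22  s[10:],s[23:]  0  ''
  23  s[23:],s[20:]  1  'f'

n(n+1)/2 = 24·25/2 = 300
Σ LCP = 0 + 1 + 4 + 1 + 1 + 2 + 0 + 3 + 1 + 2 + 0 + 1 + 0 + 2 + 1 + 1 + 2 + 0 + 2 + 1 + 1 + 2 + 0 + 1 = 29
distinct = 300 − 29 = 271

271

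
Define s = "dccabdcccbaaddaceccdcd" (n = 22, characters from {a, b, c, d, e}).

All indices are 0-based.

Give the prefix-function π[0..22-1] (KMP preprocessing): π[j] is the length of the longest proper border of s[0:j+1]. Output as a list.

[0, 0, 0, 0, 0, 1, 2, 3, 0, 0, 0, 0, 1, 1, 0, 0, 0, 0, 0, 1, 2, 1]

π[0] = 0
j=1 s[j]='c': π[1]=0 (border '')
j=2 s[j]='c': π[2]=0 (border '')
j=3 s[j]='a': π[3]=0 (border '')
j=4 s[j]='b': π[4]=0 (border '')
j=5 s[j]='d': π[5]=1 (border 'd')
j=6 s[j]='c': π[6]=2 (border 'dc')
j=7 s[j]='c': π[7]=3 (border 'dcc')
j=8 s[j]='c': k: 3→0; π[8]=0 (border '')
j=9 s[j]='b': π[9]=0 (border '')
j=10 s[j]='a': π[10]=0 (border '')
j=11 s[j]='a': π[11]=0 (border '')
j=12 s[j]='d': π[12]=1 (border 'd')
j=13 s[j]='d': k: 1→0; π[13]=1 (border 'd')
j=14 s[j]='a': k: 1→0; π[14]=0 (border '')
j=15 s[j]='c': π[15]=0 (border '')
j=16 s[j]='e': π[16]=0 (border '')
j=17 s[j]='c': π[17]=0 (border '')
j=18 s[j]='c': π[18]=0 (border '')
j=19 s[j]='d': π[19]=1 (border 'd')
j=20 s[j]='c': π[20]=2 (border 'dc')
j=21 s[j]='d': k: 2→0; π[21]=1 (border 'd')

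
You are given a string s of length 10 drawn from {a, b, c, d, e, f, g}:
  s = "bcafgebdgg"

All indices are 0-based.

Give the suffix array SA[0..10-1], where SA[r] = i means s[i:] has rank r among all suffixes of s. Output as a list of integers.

rank→(start, suffix):
  0 → (2, 'afgebdgg')
  1 → (0, 'bcafgebdgg')
  2 → (6, 'bdgg')
  3 → (1, 'cafgebdgg')
  4 → (7, 'dgg')
  5 → (5, 'ebdgg')
  6 → (3, 'fgebdgg')
  7 → (9, 'g')
  8 → (4, 'gebdgg')
  9 → (8, 'gg')

[2, 0, 6, 1, 7, 5, 3, 9, 4, 8]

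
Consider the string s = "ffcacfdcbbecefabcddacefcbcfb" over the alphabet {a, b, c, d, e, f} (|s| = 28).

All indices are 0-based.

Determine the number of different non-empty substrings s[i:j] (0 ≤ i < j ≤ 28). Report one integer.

rank→(start, suffix):
  0 → (14, 'abcddacefcbcfb')
  1 → (19, 'acefcbcfb')
  2 → (3, 'acfdcbbecefabcddacefcbcfb')
  3 → (27, 'b')
  4 → (8, 'bbecefabcddacefcbcfb')
  5 → (15, 'bcddacefcbcfb')
  6 → (24, 'bcfb')
  7 → (9, 'becefabcddacefcbcfb')
  8 → (2, 'cacfdcbbecefabcddacefcbcfb')
  9 → (7, 'cbbecefabcddacefcbcfb')
  10 → (23, 'cbcfb')
  11 → (16, 'cddacefcbcfb')
  12 → (11, 'cefabcddacefcbcfb')
  13 → (20, 'cefcbcfb')
  14 → (25, 'cfb')
  15 → (4, 'cfdcbbecefabcddacefcbcfb')
  16 → (18, 'dacefcbcfb')
  17 → (6, 'dcbbecefabcddacefcbcfb')
  18 → (17, 'ddacefcbcfb')
  19 → (10, 'ecefabcddacefcbcfb')
  20 → (12, 'efabcddacefcbcfb')
  21 → (21, 'efcbcfb')
  22 → (13, 'fabcddacefcbcfb')
  23 → (26, 'fb')
  24 → (1, 'fcacfdcbbecefabcddacefcbcfb')
  25 → (22, 'fcbcfb')
  26 → (5, 'fdcbbecefabcddacefcbcfb')
  27 → (0, 'ffcacfdcbbecefabcddacefcbcfb')

SA = [14, 19, 3, 27, 8, 15, 24, 9, 2, 7, 23, 16, 11, 20, 25, 4, 18, 6, 17, 10, 12, 21, 13, 26, 1, 22, 5, 0]
i: (SA[i-1],SA[i]) lcp shared
  1: (14,19) 1 'a'
  2: (19,3) 2 'ac'
  3: (3,27) 0 ''
  4: (27,8) 1 'b'
  5: (8,15) 1 'b'
  6: (15,24) 2 'bc'
  7: (24,9) 1 'b'
  8: (9,2) 0 ''
  9: (2,7) 1 'c'
  10: (7,23) 2 'cb'
  11: (23,16) 1 'c'
  12: (16,11) 1 'c'
  13: (11,20) 3 'cef'
  14: (20,25) 1 'c'
  15: (25,4) 2 'cf'
  16: (4,18) 0 ''
  17: (18,6) 1 'd'
  18: (6,17) 1 'd'
  19: (17,10) 0 ''
  20: (10,12) 1 'e'
  21: (12,21) 2 'ef'
  22: (21,13) 0 ''
  23: (13,26) 1 'f'
  24: (26,1) 1 'f'
  25: (1,22) 2 'fc'
  26: (22,5) 1 'f'
  27: (5,0) 1 'f'

n(n+1)/2 = 28·29/2 = 406
Σ LCP = 0 + 1 + 2 + 0 + 1 + 1 + 2 + 1 + 0 + 1 + 2 + 1 + 1 + 3 + 1 + 2 + 0 + 1 + 1 + 0 + 1 + 2 + 0 + 1 + 1 + 2 + 1 + 1 = 30
distinct = 406 − 30 = 376

376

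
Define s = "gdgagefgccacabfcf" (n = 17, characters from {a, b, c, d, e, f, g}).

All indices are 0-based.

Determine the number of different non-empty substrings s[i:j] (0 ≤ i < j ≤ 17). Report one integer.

142

rank→(start, suffix):
  0 → (12, 'abfcf')
  1 → (10, 'acabfcf')
  2 → (3, 'agefgccacabfcf')
  3 → (13, 'bfcf')
  4 → (11, 'cabfcf')
  5 → (9, 'cacabfcf')
  6 → (8, 'ccacabfcf')
  7 → (15, 'cf')
  8 → (1, 'dgagefgccacabfcf')
  9 → (5, 'efgccacabfcf')
  10 → (16, 'f')
  11 → (14, 'fcf')
  12 → (6, 'fgccacabfcf')
  13 → (2, 'gagefgccacabfcf')
  14 → (7, 'gccacabfcf')
  15 → (0, 'gdgagefgccacabfcf')
  16 → (4, 'gefgccacabfcf')

SA = [12, 10, 3, 13, 11, 9, 8, 15, 1, 5, 16, 14, 6, 2, 7, 0, 4]
[i] adj suffixes → lcp
  [1] 12/10 → 1 ('a')
  [2] 10/3 → 1 ('a')
  [3] 3/13 → 0 ('')
  [4] 13/11 → 0 ('')
  [5] 11/9 → 2 ('ca')
  [6] 9/8 → 1 ('c')
  [7] 8/15 → 1 ('c')
  [8] 15/1 → 0 ('')
  [9] 1/5 → 0 ('')
  [10] 5/16 → 0 ('')
  [11] 16/14 → 1 ('f')
  [12] 14/6 → 1 ('f')
  [13] 6/2 → 0 ('')
  [14] 2/7 → 1 ('g')
  [15] 7/0 → 1 ('g')
  [16] 0/4 → 1 ('g')

n(n+1)/2 = 17·18/2 = 153
Σ LCP = 0 + 1 + 1 + 0 + 0 + 2 + 1 + 1 + 0 + 0 + 0 + 1 + 1 + 0 + 1 + 1 + 1 = 11
distinct = 153 − 11 = 142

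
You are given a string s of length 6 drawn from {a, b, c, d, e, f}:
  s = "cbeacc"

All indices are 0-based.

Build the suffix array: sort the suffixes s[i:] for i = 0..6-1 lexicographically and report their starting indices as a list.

[3, 1, 5, 0, 4, 2]

rank→(start, suffix):
  0 → (3, 'acc')
  1 → (1, 'beacc')
  2 → (5, 'c')
  3 → (0, 'cbeacc')
  4 → (4, 'cc')
  5 → (2, 'eacc')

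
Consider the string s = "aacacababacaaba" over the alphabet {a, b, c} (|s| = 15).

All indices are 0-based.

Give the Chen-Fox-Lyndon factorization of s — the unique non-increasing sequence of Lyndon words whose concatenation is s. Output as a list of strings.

["aacacababac", "aab", "a"]

emit factor 1: 'aacacababac' (i=0, period=11)
emit factor 2: 'aab' (i=11, period=3)
emit factor 3: 'a' (i=14, period=1)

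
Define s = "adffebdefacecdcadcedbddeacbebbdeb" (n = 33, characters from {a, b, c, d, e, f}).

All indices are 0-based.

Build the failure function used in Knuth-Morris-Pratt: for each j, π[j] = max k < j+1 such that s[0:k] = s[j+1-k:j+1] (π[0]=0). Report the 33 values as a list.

π[0] = 0
j=1 s[j]='d': π[1]=0 (border '')
j=2 s[j]='f': π[2]=0 (border '')
j=3 s[j]='f': π[3]=0 (border '')
j=4 s[j]='e': π[4]=0 (border '')
j=5 s[j]='b': π[5]=0 (border '')
j=6 s[j]='d': π[6]=0 (border '')
j=7 s[j]='e': π[7]=0 (border '')
j=8 s[j]='f': π[8]=0 (border '')
j=9 s[j]='a': π[9]=1 (border 'a')
j=10 s[j]='c': k: 1→0; π[10]=0 (border '')
j=11 s[j]='e': π[11]=0 (border '')
j=12 s[j]='c': π[12]=0 (border '')
j=13 s[j]='d': π[13]=0 (border '')
j=14 s[j]='c': π[14]=0 (border '')
j=15 s[j]='a': π[15]=1 (border 'a')
j=16 s[j]='d': π[16]=2 (border 'ad')
j=17 s[j]='c': k: 2→0; π[17]=0 (border '')
j=18 s[j]='e': π[18]=0 (border '')
j=19 s[j]='d': π[19]=0 (border '')
j=20 s[j]='b': π[20]=0 (border '')
j=21 s[j]='d': π[21]=0 (border '')
j=22 s[j]='d': π[22]=0 (border '')
j=23 s[j]='e': π[23]=0 (border '')
j=24 s[j]='a': π[24]=1 (border 'a')
j=25 s[j]='c': k: 1→0; π[25]=0 (border '')
j=26 s[j]='b': π[26]=0 (border '')
j=27 s[j]='e': π[27]=0 (border '')
j=28 s[j]='b': π[28]=0 (border '')
j=29 s[j]='b': π[29]=0 (border '')
j=30 s[j]='d': π[30]=0 (border '')
j=31 s[j]='e': π[31]=0 (border '')
j=32 s[j]='b': π[32]=0 (border '')

[0, 0, 0, 0, 0, 0, 0, 0, 0, 1, 0, 0, 0, 0, 0, 1, 2, 0, 0, 0, 0, 0, 0, 0, 1, 0, 0, 0, 0, 0, 0, 0, 0]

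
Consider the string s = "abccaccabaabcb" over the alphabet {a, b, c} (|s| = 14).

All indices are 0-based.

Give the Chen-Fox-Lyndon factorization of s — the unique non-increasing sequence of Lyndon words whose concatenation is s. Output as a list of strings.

emit factor 1: 'abccacc' (i=0, period=7)
emit factor 2: 'ab' (i=7, period=2)
emit factor 3: 'aabcb' (i=9, period=5)

["abccacc", "ab", "aabcb"]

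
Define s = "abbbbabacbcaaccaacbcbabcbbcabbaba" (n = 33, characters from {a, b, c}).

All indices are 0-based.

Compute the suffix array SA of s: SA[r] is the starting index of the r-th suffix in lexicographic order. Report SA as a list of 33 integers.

rank→(start, suffix):
  0 → (32, 'a')
  1 → (15, 'aacbcbabcbbcabbaba')
  2 → (11, 'aaccaacbcbabcbbcabbaba')
  3 → (30, 'aba')
  4 → (5, 'abacbcaaccaacbcbabcbbcabbaba')
  5 → (27, 'abbaba')
  6 → (0, 'abbbbabacbcaaccaacbcbabcbbcabbaba')
  7 → (21, 'abcbbcabbaba')
  8 → (7, 'acbcaaccaacbcbabcbbcabbaba')
  9 → (16, 'acbcbabcbbcabbaba')
  10 → (12, 'accaacbcbabcbbcabbaba')
  11 → (31, 'ba')
  12 → (29, 'baba')
  13 → (4, 'babacbcaaccaacbcbabcbbcabbaba')
  14 → (20, 'babcbbcabbaba')
  15 → (6, 'bacbcaaccaacbcbabcbbcabbaba')
  16 → (28, 'bbaba')
  17 → (3, 'bbabacbcaaccaacbcbabcbbcabbaba')
  18 → (2, 'bbbabacbcaaccaacbcbabcbbcabbaba')
  19 → (1, 'bbbbabacbcaaccaacbcbabcbbcabbaba')
  20 → (24, 'bbcabbaba')
  21 → (9, 'bcaaccaacbcbabcbbcabbaba')
  22 → (25, 'bcabbaba')
  23 → (18, 'bcbabcbbcabbaba')
  24 → (22, 'bcbbcabbaba')
  25 → (14, 'caacbcbabcbbcabbaba')
  26 → (10, 'caaccaacbcbabcbbcabbaba')
  27 → (26, 'cabbaba')
  28 → (19, 'cbabcbbcabbaba')
  29 → (23, 'cbbcabbaba')
  30 → (8, 'cbcaaccaacbcbabcbbcabbaba')
  31 → (17, 'cbcbabcbbcabbaba')
  32 → (13, 'ccaacbcbabcbbcabbaba')

[32, 15, 11, 30, 5, 27, 0, 21, 7, 16, 12, 31, 29, 4, 20, 6, 28, 3, 2, 1, 24, 9, 25, 18, 22, 14, 10, 26, 19, 23, 8, 17, 13]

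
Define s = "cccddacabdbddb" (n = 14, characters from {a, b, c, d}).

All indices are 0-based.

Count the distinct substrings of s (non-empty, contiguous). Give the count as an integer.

91

rank→(start, suffix):
  0 → (7, 'abdbddb')
  1 → (5, 'acabdbddb')
  2 → (13, 'b')
  3 → (8, 'bdbddb')
  4 → (10, 'bddb')
  5 → (6, 'cabdbddb')
  6 → (0, 'cccddacabdbddb')
  7 → (1, 'ccddacabdbddb')
  8 → (2, 'cddacabdbddb')
  9 → (4, 'dacabdbddb')
  10 → (12, 'db')
  11 → (9, 'dbddb')
  12 → (3, 'ddacabdbddb')
  13 → (11, 'ddb')

SA = [7, 5, 13, 8, 10, 6, 0, 1, 2, 4, 12, 9, 3, 11]
i: (SA[i-1],SA[i]) lcp shared
  1: (7,5) 1 'a'
  2: (5,13) 0 ''
  3: (13,8) 1 'b'
  4: (8,10) 2 'bd'
  5: (10,6) 0 ''
  6: (6,0) 1 'c'
  7: (0,1) 2 'cc'
  8: (1,2) 1 'c'
  9: (2,4) 0 ''
  10: (4,12) 1 'd'
  11: (12,9) 2 'db'
  12: (9,3) 1 'd'
  13: (3,11) 2 'dd'

n(n+1)/2 = 14·15/2 = 105
Σ LCP = 0 + 1 + 0 + 1 + 2 + 0 + 1 + 2 + 1 + 0 + 1 + 2 + 1 + 2 = 14
distinct = 105 − 14 = 91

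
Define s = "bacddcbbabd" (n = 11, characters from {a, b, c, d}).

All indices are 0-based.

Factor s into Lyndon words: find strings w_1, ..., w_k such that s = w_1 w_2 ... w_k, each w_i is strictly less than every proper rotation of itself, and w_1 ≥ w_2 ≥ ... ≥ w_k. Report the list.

emit factor 1: 'b' (i=0, period=1)
emit factor 2: 'acddcbb' (i=1, period=7)
emit factor 3: 'abd' (i=8, period=3)

["b", "acddcbb", "abd"]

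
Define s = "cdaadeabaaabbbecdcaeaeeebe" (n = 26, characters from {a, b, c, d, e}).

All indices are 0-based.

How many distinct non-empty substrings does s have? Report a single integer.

321

rank→(start, suffix):
  0 → (8, 'aaabbbecdcaeaeeebe')
  1 → (9, 'aabbbecdcaeaeeebe')
  2 → (2, 'aadeabaaabbbecdcaeaeeebe')
  3 → (6, 'abaaabbbecdcaeaeeebe')
  4 → (10, 'abbbecdcaeaeeebe')
  5 → (3, 'adeabaaabbbecdcaeaeeebe')
  6 → (18, 'aeaeeebe')
  7 → (20, 'aeeebe')
  8 → (7, 'baaabbbecdcaeaeeebe')
  9 → (11, 'bbbecdcaeaeeebe')
  10 → (12, 'bbecdcaeaeeebe')
  11 → (24, 'be')
  12 → (13, 'becdcaeaeeebe')
  13 → (17, 'caeaeeebe')
  14 → (0, 'cdaadeabaaabbbecdcaeaeeebe')
  15 → (15, 'cdcaeaeeebe')
  16 → (1, 'daadeabaaabbbecdcaeaeeebe')
  17 → (16, 'dcaeaeeebe')
  18 → (4, 'deabaaabbbecdcaeaeeebe')
  19 → (25, 'e')
  20 → (5, 'eabaaabbbecdcaeaeeebe')
  21 → (19, 'eaeeebe')
  22 → (23, 'ebe')
  23 → (14, 'ecdcaeaeeebe')
  24 → (22, 'eebe')
  25 → (21, 'eeebe')

SA = [8, 9, 2, 6, 10, 3, 18, 20, 7, 11, 12, 24, 13, 17, 0, 15, 1, 16, 4, 25, 5, 19, 23, 14, 22, 21]
i: (SA[i-1],SA[i]) lcp shared
  1: (8,9) 2 'aa'
  2: (9,2) 2 'aa'
  3: (2,6) 1 'a'
  4: (6,10) 2 'ab'
  5: (10,3) 1 'a'
  6: (3,18) 1 'a'
  7: (18,20) 2 'ae'
  8: (20,7) 0 ''
  9: (7,11) 1 'b'
  10: (11,12) 2 'bb'
  11: (12,24) 1 'b'
  12: (24,13) 2 'be'
  13: (13,17) 0 ''
  14: (17,0) 1 'c'
  15: (0,15) 2 'cd'
  16: (15,1) 0 ''
  17: (1,16) 1 'd'
  18: (16,4) 1 'd'
  19: (4,25) 0 ''
  20: (25,5) 1 'e'
  21: (5,19) 2 'ea'
  22: (19,23) 1 'e'
  23: (23,14) 1 'e'
  24: (14,22) 1 'e'
  25: (22,21) 2 'ee'

n(n+1)/2 = 26·27/2 = 351
Σ LCP = 0 + 2 + 2 + 1 + 2 + 1 + 1 + 2 + 0 + 1 + 2 + 1 + 2 + 0 + 1 + 2 + 0 + 1 + 1 + 0 + 1 + 2 + 1 + 1 + 1 + 2 = 30
distinct = 351 − 30 = 321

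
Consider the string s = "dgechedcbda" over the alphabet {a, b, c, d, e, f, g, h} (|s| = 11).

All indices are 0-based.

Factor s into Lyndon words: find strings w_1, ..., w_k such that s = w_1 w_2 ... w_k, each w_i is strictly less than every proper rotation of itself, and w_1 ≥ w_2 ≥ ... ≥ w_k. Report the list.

emit factor 1: 'dge' (i=0, period=3)
emit factor 2: 'ched' (i=3, period=4)
emit factor 3: 'c' (i=7, period=1)
emit factor 4: 'bd' (i=8, period=2)
emit factor 5: 'a' (i=10, period=1)

["dge", "ched", "c", "bd", "a"]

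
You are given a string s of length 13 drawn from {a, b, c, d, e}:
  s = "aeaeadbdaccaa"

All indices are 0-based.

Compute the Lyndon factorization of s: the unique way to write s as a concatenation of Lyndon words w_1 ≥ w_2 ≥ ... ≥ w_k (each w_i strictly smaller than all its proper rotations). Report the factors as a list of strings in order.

emit factor 1: 'ae' (i=0, period=2)
emit factor 2: 'ae' (i=2, period=2)
emit factor 3: 'adbd' (i=4, period=4)
emit factor 4: 'acc' (i=8, period=3)
emit factor 5: 'a' (i=11, period=1)
emit factor 6: 'a' (i=12, period=1)

["ae", "ae", "adbd", "acc", "a", "a"]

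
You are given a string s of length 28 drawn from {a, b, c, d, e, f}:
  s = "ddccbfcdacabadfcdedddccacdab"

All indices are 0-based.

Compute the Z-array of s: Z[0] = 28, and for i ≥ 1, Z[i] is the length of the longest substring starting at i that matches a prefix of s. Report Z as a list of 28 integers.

[28, 1, 0, 0, 0, 0, 0, 1, 0, 0, 0, 0, 0, 1, 0, 0, 1, 0, 2, 4, 1, 0, 0, 0, 0, 1, 0, 0]

Z[0]=28
i=1: fresh scan; Z[1]=1 extend→box=[1,2)
i=2: fresh scan; Z[2]=0
i=3: fresh scan; Z[3]=0
i=4: fresh scan; Z[4]=0
i=5: fresh scan; Z[5]=0
i=6: fresh scan; Z[6]=0
i=7: fresh scan; Z[7]=1 extend→box=[7,8)
i=8: fresh scan; Z[8]=0
i=9: fresh scan; Z[9]=0
i=10: fresh scan; Z[10]=0
i=11: fresh scan; Z[11]=0
i=12: fresh scan; Z[12]=0
i=13: fresh scan; Z[13]=1 extend→box=[13,14)
i=14: fresh scan; Z[14]=0
i=15: fresh scan; Z[15]=0
i=16: fresh scan; Z[16]=1 extend→box=[16,17)
i=17: fresh scan; Z[17]=0
i=18: fresh scan; Z[18]=2 extend→box=[18,20)
i=19: min(r-i=1, Z[1]=1)=1; Z[19]=4 extend→box=[19,23)
i=20: min(r-i=3, Z[1]=1)=1; Z[20]=1
i=21: min(r-i=2, Z[2]=0)=0; Z[21]=0
i=22: min(r-i=1, Z[3]=0)=0; Z[22]=0
i=23: fresh scan; Z[23]=0
i=24: fresh scan; Z[24]=0
i=25: fresh scan; Z[25]=1 extend→box=[25,26)
i=26: fresh scan; Z[26]=0
i=27: fresh scan; Z[27]=0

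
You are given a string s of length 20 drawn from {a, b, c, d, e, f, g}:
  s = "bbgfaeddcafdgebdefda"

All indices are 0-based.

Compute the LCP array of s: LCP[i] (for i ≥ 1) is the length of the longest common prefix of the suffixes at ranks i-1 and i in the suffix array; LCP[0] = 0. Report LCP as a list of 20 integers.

[0, 1, 1, 0, 1, 1, 0, 0, 1, 1, 1, 1, 0, 1, 1, 0, 1, 2, 0, 1]

rank→(start, suffix):
  0 → (19, 'a')
  1 → (4, 'aeddcafdgebdefda')
  2 → (9, 'afdgebdefda')
  3 → (0, 'bbgfaeddcafdgebdefda')
  4 → (14, 'bdefda')
  5 → (1, 'bgfaeddcafdgebdefda')
  6 → (8, 'cafdgebdefda')
  7 → (18, 'da')
  8 → (7, 'dcafdgebdefda')
  9 → (6, 'ddcafdgebdefda')
  10 → (15, 'defda')
  11 → (11, 'dgebdefda')
  12 → (13, 'ebdefda')
  13 → (5, 'eddcafdgebdefda')
  14 → (16, 'efda')
  15 → (3, 'faeddcafdgebdefda')
  16 → (17, 'fda')
  17 → (10, 'fdgebdefda')
  18 → (12, 'gebdefda')
  19 → (2, 'gfaeddcafdgebdefda')

SA = [19, 4, 9, 0, 14, 1, 8, 18, 7, 6, 15, 11, 13, 5, 16, 3, 17, 10, 12, 2]
rank  pair      lcp
   1  s[19:],s[4:]  1  'a'
   2  s[4:],s[9:]  1  'a'
   3  s[9:],s[0:]  0  ''
   4  s[0:],s[14:]  1  'b'
   5  s[14:],s[1:]  1  'b'
   6  s[1:],s[8:]  0  ''
   7  s[8:],s[18:]  0  ''
   8  s[18:],s[7:]  1  'd'
   9  s[7:],s[6:]  1  'd'
  10  s[6:],s[15:]  1  'd'
  11  s[15:],s[11:]  1  'd'
  12  s[11:],s[13:]  0  ''
  13  s[13:],s[5:]  1  'e'
  14  s[5:],s[16:]  1  'e'
  15  s[16:],s[3:]  0  ''
  16  s[3:],s[17:]  1  'f'
  17  s[17:],s[10:]  2  'fd'
  18  s[10:],s[12:]  0  ''
  19  s[12:],s[2:]  1  'g'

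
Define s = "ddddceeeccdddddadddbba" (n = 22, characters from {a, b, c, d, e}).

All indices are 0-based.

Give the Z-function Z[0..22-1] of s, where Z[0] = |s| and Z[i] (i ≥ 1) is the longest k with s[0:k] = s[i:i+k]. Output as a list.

[22, 3, 2, 1, 0, 0, 0, 0, 0, 0, 4, 4, 3, 2, 1, 0, 3, 2, 1, 0, 0, 0]

Z[0]=22
i=1: outside box; Z[1]=3 scan→box=[1,4)
i=2: min(r-i=2, Z[1]=3)=2; Z[2]=2
i=3: min(r-i=1, Z[2]=2)=1; Z[3]=1
i=4: outside box; Z[4]=0
i=5: outside box; Z[5]=0
i=6: outside box; Z[6]=0
i=7: outside box; Z[7]=0
i=8: outside box; Z[8]=0
i=9: outside box; Z[9]=0
i=10: outside box; Z[10]=4 scan→box=[10,14)
i=11: min(r-i=3, Z[1]=3)=3; Z[11]=4 scan→box=[11,15)
i=12: min(r-i=3, Z[1]=3)=3; Z[12]=3
i=13: min(r-i=2, Z[2]=2)=2; Z[13]=2
i=14: min(r-i=1, Z[3]=1)=1; Z[14]=1
i=15: outside box; Z[15]=0
i=16: outside box; Z[16]=3 scan→box=[16,19)
i=17: min(r-i=2, Z[1]=3)=2; Z[17]=2
i=18: min(r-i=1, Z[2]=2)=1; Z[18]=1
i=19: outside box; Z[19]=0
i=20: outside box; Z[20]=0
i=21: outside box; Z[21]=0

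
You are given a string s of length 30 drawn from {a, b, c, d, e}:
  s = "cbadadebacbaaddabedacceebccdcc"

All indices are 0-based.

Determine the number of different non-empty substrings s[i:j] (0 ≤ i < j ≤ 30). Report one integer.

rank→(start, suffix):
  0 → (11, 'aaddabedacceebccdcc')
  1 → (15, 'abedacceebccdcc')
  2 → (8, 'acbaaddabedacceebccdcc')
  3 → (19, 'acceebccdcc')
  4 → (2, 'adadebacbaaddabedacceebccdcc')
  5 → (12, 'addabedacceebccdcc')
  6 → (4, 'adebacbaaddabedacceebccdcc')
  7 → (10, 'baaddabedacceebccdcc')
  8 → (7, 'bacbaaddabedacceebccdcc')
  9 → (1, 'badadebacbaaddabedacceebccdcc')
  10 → (24, 'bccdcc')
  11 → (16, 'bedacceebccdcc')
  12 → (29, 'c')
  13 → (9, 'cbaaddabedacceebccdcc')
  14 → (0, 'cbadadebacbaaddabedacceebccdcc')
  15 → (28, 'cc')
  16 → (25, 'ccdcc')
  17 → (20, 'cceebccdcc')
  18 → (26, 'cdcc')
  19 → (21, 'ceebccdcc')
  20 → (14, 'dabedacceebccdcc')
  21 → (18, 'dacceebccdcc')
  22 → (3, 'dadebacbaaddabedacceebccdcc')
  23 → (27, 'dcc')
  24 → (13, 'ddabedacceebccdcc')
  25 → (5, 'debacbaaddabedacceebccdcc')
  26 → (6, 'ebacbaaddabedacceebccdcc')
  27 → (23, 'ebccdcc')
  28 → (17, 'edacceebccdcc')
  29 → (22, 'eebccdcc')

SA = [11, 15, 8, 19, 2, 12, 4, 10, 7, 1, 24, 16, 29, 9, 0, 28, 25, 20, 26, 21, 14, 18, 3, 27, 13, 5, 6, 23, 17, 22]
rank  pair      lcp
   1  s[11:],s[15:]  1  'a'
   2  s[15:],s[8:]  1  'a'
   3  s[8:],s[19:]  2  'ac'
   4  s[19:],s[2:]  1  'a'
   5  s[2:],s[12:]  2  'ad'
   6  s[12:],s[4:]  2  'ad'
   7  s[4:],s[10:]  0  ''
   8  s[10:],s[7:]  2  'ba'
   9  s[7:],s[1:]  2  'ba'
  10  s[1:],s[24:]  1  'b'
  11  s[24:],s[16:]  1  'b'
  12  s[16:],s[29:]  0  ''
  13  s[29:],s[9:]  1  'c'
  14  s[9:],s[0:]  3  'cba'
  15  s[0:],s[28:]  1  'c'
  16  s[28:],s[25:]  2  'cc'
  17  s[25:],s[20:]  2  'cc'
  18  s[20:],s[26:]  1  'c'
  19  s[26:],s[21:]  1  'c'
  20  s[21:],s[14:]  0  ''
  21  s[14:],s[18:]  2  'da'
  22  s[18:],s[3:]  2  'da'
  23  s[3:],s[27:]  1  'd'
  24  s[27:],s[13:]  1  'd'
  25  s[13:],s[5:]  1  'd'
  26  s[5:],s[6:]  0  ''
  27  s[6:],s[23:]  2  'eb'
  28  s[23:],s[17:]  1  'e'
  29  s[17:],s[22:]  1  'e'

n(n+1)/2 = 30·31/2 = 465
Σ LCP = 0 + 1 + 1 + 2 + 1 + 2 + 2 + 0 + 2 + 2 + 1 + 1 + 0 + 1 + 3 + 1 + 2 + 2 + 1 + 1 + 0 + 2 + 2 + 1 + 1 + 1 + 0 + 2 + 1 + 1 = 37
distinct = 465 − 37 = 428

428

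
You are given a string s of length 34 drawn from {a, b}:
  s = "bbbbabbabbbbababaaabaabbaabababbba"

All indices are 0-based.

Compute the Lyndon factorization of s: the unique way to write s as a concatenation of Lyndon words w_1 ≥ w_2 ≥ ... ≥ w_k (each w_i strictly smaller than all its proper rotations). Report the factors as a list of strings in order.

emit factor 1: 'b' (i=0, period=1)
emit factor 2: 'b' (i=1, period=1)
emit factor 3: 'b' (i=2, period=1)
emit factor 4: 'b' (i=3, period=1)
emit factor 5: 'abbabbbb' (i=4, period=8)
emit factor 6: 'ab' (i=12, period=2)
emit factor 7: 'ab' (i=14, period=2)
emit factor 8: 'aaabaabbaabababbb' (i=16, period=17)
emit factor 9: 'a' (i=33, period=1)

["b", "b", "b", "b", "abbabbbb", "ab", "ab", "aaabaabbaabababbb", "a"]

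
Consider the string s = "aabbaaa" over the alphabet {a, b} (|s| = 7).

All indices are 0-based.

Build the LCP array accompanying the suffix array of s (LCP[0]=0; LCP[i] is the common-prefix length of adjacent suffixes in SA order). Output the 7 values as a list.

[0, 1, 2, 2, 1, 0, 1]

rank→(start, suffix):
  0 → (6, 'a')
  1 → (5, 'aa')
  2 → (4, 'aaa')
  3 → (0, 'aabbaaa')
  4 → (1, 'abbaaa')
  5 → (3, 'baaa')
  6 → (2, 'bbaaa')

SA = [6, 5, 4, 0, 1, 3, 2]
i: (SA[i-1],SA[i]) lcp shared
  1: (6,5) 1 'a'
  2: (5,4) 2 'aa'
  3: (4,0) 2 'aa'
  4: (0,1) 1 'a'
  5: (1,3) 0 ''
  6: (3,2) 1 'b'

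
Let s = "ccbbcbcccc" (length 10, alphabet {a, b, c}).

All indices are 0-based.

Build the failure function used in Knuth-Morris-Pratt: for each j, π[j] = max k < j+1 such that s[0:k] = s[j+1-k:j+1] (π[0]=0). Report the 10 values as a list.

[0, 1, 0, 0, 1, 0, 1, 2, 2, 2]

π[0] = 0
j=1 s[j]='c': π[1]=1 (border 'c')
j=2 s[j]='b': k: 1→0; π[2]=0 (border '')
j=3 s[j]='b': π[3]=0 (border '')
j=4 s[j]='c': π[4]=1 (border 'c')
j=5 s[j]='b': k: 1→0; π[5]=0 (border '')
j=6 s[j]='c': π[6]=1 (border 'c')
j=7 s[j]='c': π[7]=2 (border 'cc')
j=8 s[j]='c': k: 2→1; π[8]=2 (border 'cc')
j=9 s[j]='c': k: 2→1; π[9]=2 (border 'cc')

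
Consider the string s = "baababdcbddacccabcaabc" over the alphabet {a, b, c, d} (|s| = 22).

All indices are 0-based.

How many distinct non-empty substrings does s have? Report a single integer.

224

rank→(start, suffix):
  0 → (1, 'aababdcbddacccabcaabc')
  1 → (18, 'aabc')
  2 → (2, 'ababdcbddacccabcaabc')
  3 → (19, 'abc')
  4 → (15, 'abcaabc')
  5 → (4, 'abdcbddacccabcaabc')
  6 → (11, 'acccabcaabc')
  7 → (0, 'baababdcbddacccabcaabc')
  8 → (3, 'babdcbddacccabcaabc')
  9 → (20, 'bc')
  10 → (16, 'bcaabc')
  11 → (5, 'bdcbddacccabcaabc')
  12 → (8, 'bddacccabcaabc')
  13 → (21, 'c')
  14 → (17, 'caabc')
  15 → (14, 'cabcaabc')
  16 → (7, 'cbddacccabcaabc')
  17 → (13, 'ccabcaabc')
  18 → (12, 'cccabcaabc')
  19 → (10, 'dacccabcaabc')
  20 → (6, 'dcbddacccabcaabc')
  21 → (9, 'ddacccabcaabc')

SA = [1, 18, 2, 19, 15, 4, 11, 0, 3, 20, 16, 5, 8, 21, 17, 14, 7, 13, 12, 10, 6, 9]
[i] adj suffixes → lcp
  [1] 1/18 → 3 ('aab')
  [2] 18/2 → 1 ('a')
  [3] 2/19 → 2 ('ab')
  [4] 19/15 → 3 ('abc')
  [5] 15/4 → 2 ('ab')
  [6] 4/11 → 1 ('a')
  [7] 11/0 → 0 ('')
  [8] 0/3 → 2 ('ba')
  [9] 3/20 → 1 ('b')
  [10] 20/16 → 2 ('bc')
  [11] 16/5 → 1 ('b')
  [12] 5/8 → 2 ('bd')
  [13] 8/21 → 0 ('')
  [14] 21/17 → 1 ('c')
  [15] 17/14 → 2 ('ca')
  [16] 14/7 → 1 ('c')
  [17] 7/13 → 1 ('c')
  [18] 13/12 → 2 ('cc')
  [19] 12/10 → 0 ('')
  [20] 10/6 → 1 ('d')
  [21] 6/9 → 1 ('d')

n(n+1)/2 = 22·23/2 = 253
Σ LCP = 0 + 3 + 1 + 2 + 3 + 2 + 1 + 0 + 2 + 1 + 2 + 1 + 2 + 0 + 1 + 2 + 1 + 1 + 2 + 0 + 1 + 1 = 29
distinct = 253 − 29 = 224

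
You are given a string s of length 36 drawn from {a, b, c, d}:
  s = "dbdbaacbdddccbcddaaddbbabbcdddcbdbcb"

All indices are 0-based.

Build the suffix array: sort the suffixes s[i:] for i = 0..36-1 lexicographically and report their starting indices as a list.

[4, 17, 23, 5, 18, 35, 3, 22, 21, 24, 33, 13, 25, 1, 31, 7, 34, 12, 30, 6, 11, 14, 26, 16, 2, 20, 32, 0, 29, 10, 15, 19, 28, 9, 27, 8]

sorted suffixes:
  #0 SA[0]=4  'aacbdddccbcddaaddbbabbcdddcbdbcb'
  #1 SA[1]=17  'aaddbbabbcdddcbdbcb'
  #2 SA[2]=23  'abbcdddcbdbcb'
  #3 SA[3]=5  'acbdddccbcddaaddbbabbcdddcbdbcb'
  #4 SA[4]=18  'addbbabbcdddcbdbcb'
  #5 SA[5]=35  'b'
  #6 SA[6]=3  'baacbdddccbcddaaddbbabbcdddcbdbcb'
  #7 SA[7]=22  'babbcdddcbdbcb'
  #8 SA[8]=21  'bbabbcdddcbdbcb'
  #9 SA[9]=24  'bbcdddcbdbcb'
  #10 SA[10]=33  'bcb'
  #11 SA[11]=13  'bcddaaddbbabbcdddcbdbcb'
  #12 SA[12]=25  'bcdddcbdbcb'
  #13 SA[13]=1  'bdbaacbdddccbcddaaddbbabbcdddcbdbcb'
  #14 SA[14]=31  'bdbcb'
  #15 SA[15]=7  'bdddccbcddaaddbbabbcdddcbdbcb'
  #16 SA[16]=34  'cb'
  #17 SA[17]=12  'cbcddaaddbbabbcdddcbdbcb'
  #18 SA[18]=30  'cbdbcb'
  #19 SA[19]=6  'cbdddccbcddaaddbbabbcdddcbdbcb'
  #20 SA[20]=11  'ccbcddaaddbbabbcdddcbdbcb'
  #21 SA[21]=14  'cddaaddbbabbcdddcbdbcb'
  #22 SA[22]=26  'cdddcbdbcb'
  #23 SA[23]=16  'daaddbbabbcdddcbdbcb'
  #24 SA[24]=2  'dbaacbdddccbcddaaddbbabbcdddcbdbcb'
  #25 SA[25]=20  'dbbabbcdddcbdbcb'
  #26 SA[26]=32  'dbcb'
  #27 SA[27]=0  'dbdbaacbdddccbcddaaddbbabbcdddcbdbcb'
  #28 SA[28]=29  'dcbdbcb'
  #29 SA[29]=10  'dccbcddaaddbbabbcdddcbdbcb'
  #30 SA[30]=15  'ddaaddbbabbcdddcbdbcb'
  #31 SA[31]=19  'ddbbabbcdddcbdbcb'
  #32 SA[32]=28  'ddcbdbcb'
  #33 SA[33]=9  'ddccbcddaaddbbabbcdddcbdbcb'
  #34 SA[34]=27  'dddcbdbcb'
  #35 SA[35]=8  'dddccbcddaaddbbabbcdddcbdbcb'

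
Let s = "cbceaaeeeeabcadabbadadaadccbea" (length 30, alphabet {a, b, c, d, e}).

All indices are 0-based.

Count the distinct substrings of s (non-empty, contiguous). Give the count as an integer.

424

rank | idx | suffix
   0 |  29 | a
   1 |  22 | aadccbea
   2 |   4 | aaeeeeabcadabbadadaadccbea
   3 |  15 | abbadadaadccbea
   4 |  10 | abcadabbadadaadccbea
   5 |  20 | adaadccbea
   6 |  13 | adabbadadaadccbea
   7 |  18 | adadaadccbea
   8 |  23 | adccbea
   9 |   5 | aeeeeabcadabbadadaadccbea
  10 |  17 | badadaadccbea
  11 |  16 | bbadadaadccbea
  12 |  11 | bcadabbadadaadccbea
  13 |   1 | bceaaeeeeabcadabbadadaadccbea
  14 |  27 | bea
  15 |  12 | cadabbadadaadccbea
  16 |   0 | cbceaaeeeeabcadabbadadaadccbea
  17 |  26 | cbea
  18 |  25 | ccbea
  19 |   2 | ceaaeeeeabcadabbadadaadccbea
  20 |  21 | daadccbea
  21 |  14 | dabbadadaadccbea
  22 |  19 | dadaadccbea
  23 |  24 | dccbea
  24 |  28 | ea
  25 |   3 | eaaeeeeabcadabbadadaadccbea
  26 |   9 | eabcadabbadadaadccbea
  27 |   8 | eeabcadabbadadaadccbea
  28 |   7 | eeeabcadabbadadaadccbea
  29 |   6 | eeeeabcadabbadadaadccbea

SA = [29, 22, 4, 15, 10, 20, 13, 18, 23, 5, 17, 16, 11, 1, 27, 12, 0, 26, 25, 2, 21, 14, 19, 24, 28, 3, 9, 8, 7, 6]
[i] adj suffixes → lcp
  [1] 29/22 → 1 ('a')
  [2] 22/4 → 2 ('aa')
  [3] 4/15 → 1 ('a')
  [4] 15/10 → 2 ('ab')
  [5] 10/20 → 1 ('a')
  [6] 20/13 → 3 ('ada')
  [7] 13/18 → 3 ('ada')
  [8] 18/23 → 2 ('ad')
  [9] 23/5 → 1 ('a')
  [10] 5/17 → 0 ('')
  [11] 17/16 → 1 ('b')
  [12] 16/11 → 1 ('b')
  [13] 11/1 → 2 ('bc')
  [14] 1/27 → 1 ('b')
  [15] 27/12 → 0 ('')
  [16] 12/0 → 1 ('c')
  [17] 0/26 → 2 ('cb')
  [18] 26/25 → 1 ('c')
  [19] 25/2 → 1 ('c')
  [20] 2/21 → 0 ('')
  [21] 21/14 → 2 ('da')
  [22] 14/19 → 2 ('da')
  [23] 19/24 → 1 ('d')
  [24] 24/28 → 0 ('')
  [25] 28/3 → 2 ('ea')
  [26] 3/9 → 2 ('ea')
  [27] 9/8 → 1 ('e')
  [28] 8/7 → 2 ('ee')
  [29] 7/6 → 3 ('eee')

n(n+1)/2 = 30·31/2 = 465
Σ LCP = 0 + 1 + 2 + 1 + 2 + 1 + 3 + 3 + 2 + 1 + 0 + 1 + 1 + 2 + 1 + 0 + 1 + 2 + 1 + 1 + 0 + 2 + 2 + 1 + 0 + 2 + 2 + 1 + 2 + 3 = 41
distinct = 465 − 41 = 424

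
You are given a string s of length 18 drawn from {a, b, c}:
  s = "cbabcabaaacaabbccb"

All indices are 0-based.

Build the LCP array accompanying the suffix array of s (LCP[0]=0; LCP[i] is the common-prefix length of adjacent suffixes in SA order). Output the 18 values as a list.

[0, 2, 2, 1, 2, 2, 1, 0, 1, 2, 1, 1, 2, 0, 2, 1, 2, 1]

rank | idx | suffix
   0 |   7 | aaacaabbccb
   1 |  11 | aabbccb
   2 |   8 | aacaabbccb
   3 |   5 | abaaacaabbccb
   4 |  12 | abbccb
   5 |   2 | abcabaaacaabbccb
   6 |   9 | acaabbccb
   7 |  17 | b
   8 |   6 | baaacaabbccb
   9 |   1 | babcabaaacaabbccb
  10 |  13 | bbccb
  11 |   3 | bcabaaacaabbccb
  12 |  14 | bccb
  13 |  10 | caabbccb
  14 |   4 | cabaaacaabbccb
  15 |  16 | cb
  16 |   0 | cbabcabaaacaabbccb
  17 |  15 | ccb

SA = [7, 11, 8, 5, 12, 2, 9, 17, 6, 1, 13, 3, 14, 10, 4, 16, 0, 15]
i: (SA[i-1],SA[i]) lcp shared
  1: (7,11) 2 'aa'
  2: (11,8) 2 'aa'
  3: (8,5) 1 'a'
  4: (5,12) 2 'ab'
  5: (12,2) 2 'ab'
  6: (2,9) 1 'a'
  7: (9,17) 0 ''
  8: (17,6) 1 'b'
  9: (6,1) 2 'ba'
  10: (1,13) 1 'b'
  11: (13,3) 1 'b'
  12: (3,14) 2 'bc'
  13: (14,10) 0 ''
  14: (10,4) 2 'ca'
  15: (4,16) 1 'c'
  16: (16,0) 2 'cb'
  17: (0,15) 1 'c'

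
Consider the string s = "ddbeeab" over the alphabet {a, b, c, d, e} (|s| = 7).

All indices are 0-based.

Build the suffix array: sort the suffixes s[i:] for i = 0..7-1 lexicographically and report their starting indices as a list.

rank→(start, suffix):
  0 → (5, 'ab')
  1 → (6, 'b')
  2 → (2, 'beeab')
  3 → (1, 'dbeeab')
  4 → (0, 'ddbeeab')
  5 → (4, 'eab')
  6 → (3, 'eeab')

[5, 6, 2, 1, 0, 4, 3]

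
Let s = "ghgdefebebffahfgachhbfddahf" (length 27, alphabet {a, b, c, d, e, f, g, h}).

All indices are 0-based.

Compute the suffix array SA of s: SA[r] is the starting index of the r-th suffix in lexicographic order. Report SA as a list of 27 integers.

rank→(start, suffix):
  0 → (16, 'achhbfddahf')
  1 → (24, 'ahf')
  2 → (12, 'ahfgachhbfddahf')
  3 → (7, 'bebffahfgachhbfddahf')
  4 → (20, 'bfddahf')
  5 → (9, 'bffahfgachhbfddahf')
  6 → (17, 'chhbfddahf')
  7 → (23, 'dahf')
  8 → (22, 'ddahf')
  9 → (3, 'defebebffahfgachhbfddahf')
  10 → (6, 'ebebffahfgachhbfddahf')
  11 → (8, 'ebffahfgachhbfddahf')
  12 → (4, 'efebebffahfgachhbfddahf')
  13 → (26, 'f')
  14 → (11, 'fahfgachhbfddahf')
  15 → (21, 'fddahf')
  16 → (5, 'febebffahfgachhbfddahf')
  17 → (10, 'ffahfgachhbfddahf')
  18 → (14, 'fgachhbfddahf')
  19 → (15, 'gachhbfddahf')
  20 → (2, 'gdefebebffahfgachhbfddahf')
  21 → (0, 'ghgdefebebffahfgachhbfddahf')
  22 → (19, 'hbfddahf')
  23 → (25, 'hf')
  24 → (13, 'hfgachhbfddahf')
  25 → (1, 'hgdefebebffahfgachhbfddahf')
  26 → (18, 'hhbfddahf')

[16, 24, 12, 7, 20, 9, 17, 23, 22, 3, 6, 8, 4, 26, 11, 21, 5, 10, 14, 15, 2, 0, 19, 25, 13, 1, 18]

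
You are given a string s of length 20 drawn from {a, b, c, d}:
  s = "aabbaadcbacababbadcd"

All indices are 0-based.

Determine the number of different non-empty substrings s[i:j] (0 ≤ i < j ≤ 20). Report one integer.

sorted suffixes:
  #0 SA[0]=0  'aabbaadcbacababbadcd'
  #1 SA[1]=4  'aadcbacababbadcd'
  #2 SA[2]=11  'ababbadcd'
  #3 SA[3]=1  'abbaadcbacababbadcd'
  #4 SA[4]=13  'abbadcd'
  #5 SA[5]=9  'acababbadcd'
  #6 SA[6]=5  'adcbacababbadcd'
  #7 SA[7]=16  'adcd'
  #8 SA[8]=3  'baadcbacababbadcd'
  #9 SA[9]=12  'babbadcd'
  #10 SA[10]=8  'bacababbadcd'
  #11 SA[11]=15  'badcd'
  #12 SA[12]=2  'bbaadcbacababbadcd'
  #13 SA[13]=14  'bbadcd'
  #14 SA[14]=10  'cababbadcd'
  #15 SA[15]=7  'cbacababbadcd'
  #16 SA[16]=18  'cd'
  #17 SA[17]=19  'd'
  #18 SA[18]=6  'dcbacababbadcd'
  #19 SA[19]=17  'dcd'

SA = [0, 4, 11, 1, 13, 9, 5, 16, 3, 12, 8, 15, 2, 14, 10, 7, 18, 19, 6, 17]
i: (SA[i-1],SA[i]) lcp shared
  1: (0,4) 2 'aa'
  2: (4,11) 1 'a'
  3: (11,1) 2 'ab'
  4: (1,13) 4 'abba'
  5: (13,9) 1 'a'
  6: (9,5) 1 'a'
  7: (5,16) 3 'adc'
  8: (16,3) 0 ''
  9: (3,12) 2 'ba'
  10: (12,8) 2 'ba'
  11: (8,15) 2 'ba'
  12: (15,2) 1 'b'
  13: (2,14) 3 'bba'
  14: (14,10) 0 ''
  15: (10,7) 1 'c'
  16: (7,18) 1 'c'
  17: (18,19) 0 ''
  18: (19,6) 1 'd'
  19: (6,17) 2 'dc'

n(n+1)/2 = 20·21/2 = 210
Σ LCP = 0 + 2 + 1 + 2 + 4 + 1 + 1 + 3 + 0 + 2 + 2 + 2 + 1 + 3 + 0 + 1 + 1 + 0 + 1 + 2 = 29
distinct = 210 − 29 = 181

181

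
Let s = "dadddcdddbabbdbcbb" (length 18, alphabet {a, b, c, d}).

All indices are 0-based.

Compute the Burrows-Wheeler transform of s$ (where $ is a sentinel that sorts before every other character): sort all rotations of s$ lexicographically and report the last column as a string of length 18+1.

rank  rotation             last
    0  $dadddcdddbabbdbcbb  b
    1  abbdbcbb$dadddcdddb  b
    2  adddcdddbabbdbcbb$d  d
    3  b$dadddcdddbabbdbcb  b
    4  babbdbcbb$dadddcddd  d
    5  bb$dadddcdddbabbdbc  c
    6  bbdbcbb$dadddcdddba  a
    7  bcbb$dadddcdddbabbd  d
    8  bdbcbb$dadddcdddbab  b
    9  cbb$dadddcdddbabbdb  b
   10  cdddbabbdbcbb$daddd  d
   11  dadddcdddbabbdbcbb$  $
   12  dbabbdbcbb$dadddcdd  d
   13  dbcbb$dadddcdddbabb  b
   14  dcdddbabbdbcbb$dadd  d
   15  ddbabbdbcbb$dadddcd  d
   16  ddcdddbabbdbcbb$dad  d
   17  dddbabbdbcbb$dadddc  c
   18  dddcdddbabbdbcbb$da  a

bbdbdcadbbd$dbdddca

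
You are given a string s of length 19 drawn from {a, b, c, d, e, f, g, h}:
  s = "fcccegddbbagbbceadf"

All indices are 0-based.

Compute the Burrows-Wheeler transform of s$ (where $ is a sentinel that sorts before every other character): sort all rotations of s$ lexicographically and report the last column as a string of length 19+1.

febbdgbfcbcdgaccd$ae

rank  rotation              last
    0  $fcccegddbbagbbceadf  f
    1  adf$fcccegddbbagbbce  e
    2  agbbceadf$fcccegddbb  b
    3  bagbbceadf$fcccegddb  b
    4  bbagbbceadf$fcccegdd  d
    5  bbceadf$fcccegddbbag  g
    6  bceadf$fcccegddbbagb  b
    7  cccegddbbagbbceadf$f  f
    8  ccegddbbagbbceadf$fc  c
    9  ceadf$fcccegddbbagbb  b
   10  cegddbbagbbceadf$fcc  c
   11  dbbagbbceadf$fcccegd  d
   12  ddbbagbbceadf$fccceg  g
   13  df$fcccegddbbagbbcea  a
   14  eadf$fcccegddbbagbbc  c
   15  egddbbagbbceadf$fccc  c
   16  f$fcccegddbbagbbcead  d
   17  fcccegddbbagbbceadf$  $
   18  gbbceadf$fcccegddbba  a
   19  gddbbagbbceadf$fccce  e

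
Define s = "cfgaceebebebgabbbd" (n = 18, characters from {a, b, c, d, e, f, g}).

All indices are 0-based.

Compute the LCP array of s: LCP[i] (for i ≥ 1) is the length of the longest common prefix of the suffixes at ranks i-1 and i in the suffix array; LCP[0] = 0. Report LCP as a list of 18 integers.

[0, 1, 0, 2, 1, 1, 3, 1, 0, 1, 0, 0, 4, 2, 1, 0, 0, 2]

rank | idx | suffix
   0 |  13 | abbbd
   1 |   3 | aceebebebgabbbd
   2 |  14 | bbbd
   3 |  15 | bbd
   4 |  16 | bd
   5 |   7 | bebebgabbbd
   6 |   9 | bebgabbbd
   7 |  11 | bgabbbd
   8 |   4 | ceebebebgabbbd
   9 |   0 | cfgaceebebebgabbbd
  10 |  17 | d
  11 |   6 | ebebebgabbbd
  12 |   8 | ebebgabbbd
  13 |  10 | ebgabbbd
  14 |   5 | eebebebgabbbd
  15 |   1 | fgaceebebebgabbbd
  16 |  12 | gabbbd
  17 |   2 | gaceebebebgabbbd

SA = [13, 3, 14, 15, 16, 7, 9, 11, 4, 0, 17, 6, 8, 10, 5, 1, 12, 2]
[i] adj suffixes → lcp
  [1] 13/3 → 1 ('a')
  [2] 3/14 → 0 ('')
  [3] 14/15 → 2 ('bb')
  [4] 15/16 → 1 ('b')
  [5] 16/7 → 1 ('b')
  [6] 7/9 → 3 ('beb')
  [7] 9/11 → 1 ('b')
  [8] 11/4 → 0 ('')
  [9] 4/0 → 1 ('c')
  [10] 0/17 → 0 ('')
  [11] 17/6 → 0 ('')
  [12] 6/8 → 4 ('ebeb')
  [13] 8/10 → 2 ('eb')
  [14] 10/5 → 1 ('e')
  [15] 5/1 → 0 ('')
  [16] 1/12 → 0 ('')
  [17] 12/2 → 2 ('ga')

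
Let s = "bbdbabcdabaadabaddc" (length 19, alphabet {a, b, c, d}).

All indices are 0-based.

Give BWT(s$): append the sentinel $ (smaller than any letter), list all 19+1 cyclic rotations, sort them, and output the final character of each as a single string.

rank  rotation              last
    0  $bbdbabcdabaadabaddc  c
    1  aadabaddc$bbdbabcdab  b
    2  abaadabaddc$bbdbabcd  d
    3  abaddc$bbdbabcdabaad  d
    4  abcdabaadabaddc$bbdb  b
    5  adabaddc$bbdbabcdaba  a
    6  addc$bbdbabcdabaadab  b
    7  baadabaddc$bbdbabcda  a
    8  babcdabaadabaddc$bbd  d
    9  baddc$bbdbabcdabaada  a
   10  bbdbabcdabaadabaddc$  $
   11  bcdabaadabaddc$bbdba  a
   12  bdbabcdabaadabaddc$b  b
   13  c$bbdbabcdabaadabadd  d
   14  cdabaadabaddc$bbdbab  b
   15  dabaadabaddc$bbdbabc  c
   16  dabaddc$bbdbabcdabaa  a
   17  dbabcdabaadabaddc$bb  b
   18  dc$bbdbabcdabaadabad  d
   19  ddc$bbdbabcdabaadaba  a

cbddbabada$abdbcabda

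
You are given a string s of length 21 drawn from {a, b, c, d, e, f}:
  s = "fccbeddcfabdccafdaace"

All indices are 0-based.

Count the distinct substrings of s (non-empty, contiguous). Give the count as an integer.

214

sorted suffixes:
  #0 SA[0]=17  'aace'
  #1 SA[1]=9  'abdccafdaace'
  #2 SA[2]=18  'ace'
  #3 SA[3]=14  'afdaace'
  #4 SA[4]=10  'bdccafdaace'
  #5 SA[5]=3  'beddcfabdccafdaace'
  #6 SA[6]=13  'cafdaace'
  #7 SA[7]=2  'cbeddcfabdccafdaace'
  #8 SA[8]=12  'ccafdaace'
  #9 SA[9]=1  'ccbeddcfabdccafdaace'
  #10 SA[10]=19  'ce'
  #11 SA[11]=7  'cfabdccafdaace'
  #12 SA[12]=16  'daace'
  #13 SA[13]=11  'dccafdaace'
  #14 SA[14]=6  'dcfabdccafdaace'
  #15 SA[15]=5  'ddcfabdccafdaace'
  #16 SA[16]=20  'e'
  #17 SA[17]=4  'eddcfabdccafdaace'
  #18 SA[18]=8  'fabdccafdaace'
  #19 SA[19]=0  'fccbeddcfabdccafdaace'
  #20 SA[20]=15  'fdaace'

SA = [17, 9, 18, 14, 10, 3, 13, 2, 12, 1, 19, 7, 16, 11, 6, 5, 20, 4, 8, 0, 15]
i: (SA[i-1],SA[i]) lcp shared
  1: (17,9) 1 'a'
  2: (9,18) 1 'a'
  3: (18,14) 1 'a'
  4: (14,10) 0 ''
  5: (10,3) 1 'b'
  6: (3,13) 0 ''
  7: (13,2) 1 'c'
  8: (2,12) 1 'c'
  9: (12,1) 2 'cc'
  10: (1,19) 1 'c'
  11: (19,7) 1 'c'
  12: (7,16) 0 ''
  13: (16,11) 1 'd'
  14: (11,6) 2 'dc'
  15: (6,5) 1 'd'
  16: (5,20) 0 ''
  17: (20,4) 1 'e'
  18: (4,8) 0 ''
  19: (8,0) 1 'f'
  20: (0,15) 1 'f'

n(n+1)/2 = 21·22/2 = 231
Σ LCP = 0 + 1 + 1 + 1 + 0 + 1 + 0 + 1 + 1 + 2 + 1 + 1 + 0 + 1 + 2 + 1 + 0 + 1 + 0 + 1 + 1 = 17
distinct = 231 − 17 = 214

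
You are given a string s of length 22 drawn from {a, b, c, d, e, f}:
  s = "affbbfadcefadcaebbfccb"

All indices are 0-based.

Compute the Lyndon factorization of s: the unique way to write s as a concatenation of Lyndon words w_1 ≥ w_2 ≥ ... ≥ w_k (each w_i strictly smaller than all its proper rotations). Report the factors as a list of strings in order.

["affbbf", "adcef", "adcaebbfccb"]

emit factor 1: 'affbbf' (i=0, period=6)
emit factor 2: 'adcef' (i=6, period=5)
emit factor 3: 'adcaebbfccb' (i=11, period=11)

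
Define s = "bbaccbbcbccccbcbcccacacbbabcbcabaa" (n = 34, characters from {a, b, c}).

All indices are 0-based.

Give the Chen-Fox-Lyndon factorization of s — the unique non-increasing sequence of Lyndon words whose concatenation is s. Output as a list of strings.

emit factor 1: 'b' (i=0, period=1)
emit factor 2: 'b' (i=1, period=1)
emit factor 3: 'accbbcbccccbcbccc' (i=2, period=17)
emit factor 4: 'acacbb' (i=19, period=6)
emit factor 5: 'abcbc' (i=25, period=5)
emit factor 6: 'ab' (i=30, period=2)
emit factor 7: 'a' (i=32, period=1)
emit factor 8: 'a' (i=33, period=1)

["b", "b", "accbbcbccccbcbccc", "acacbb", "abcbc", "ab", "a", "a"]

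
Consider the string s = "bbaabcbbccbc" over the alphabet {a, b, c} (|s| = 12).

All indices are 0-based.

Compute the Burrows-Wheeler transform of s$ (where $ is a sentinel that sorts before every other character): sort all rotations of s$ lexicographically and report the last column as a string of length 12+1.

cbab$ccabbbcb

rank  rotation       last
    0  $bbaabcbbccbc  c
    1  aabcbbccbc$bb  b
    2  abcbbccbc$bba  a
    3  baabcbbccbc$b  b
    4  bbaabcbbccbc$  $
    5  bbccbc$bbaabc  c
    6  bc$bbaabcbbcc  c
    7  bcbbccbc$bbaa  a
    8  bccbc$bbaabcb  b
    9  c$bbaabcbbccb  b
   10  cbbccbc$bbaab  b
   11  cbc$bbaabcbbc  c
   12  ccbc$bbaabcbb  b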